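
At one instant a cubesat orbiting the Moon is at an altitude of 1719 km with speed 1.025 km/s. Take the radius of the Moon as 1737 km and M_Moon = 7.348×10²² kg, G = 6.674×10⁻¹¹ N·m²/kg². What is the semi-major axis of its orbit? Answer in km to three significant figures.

a ≈ 2740 km

μ = GM = 6.674×10⁻¹¹ × 7.348×10²² = 4.904×10¹² m³/s².
r = 1737 + 1719 = 3456.0 km = 3.456×10⁶ m.
Vis-viva rearranged: 1/a = 2/r − v²/μ = 5.787×10⁻⁷ − 2.142×10⁻⁷ = 3.645×10⁻⁷ m⁻¹.
a = 2.744×10⁶ m = 2743.7 km.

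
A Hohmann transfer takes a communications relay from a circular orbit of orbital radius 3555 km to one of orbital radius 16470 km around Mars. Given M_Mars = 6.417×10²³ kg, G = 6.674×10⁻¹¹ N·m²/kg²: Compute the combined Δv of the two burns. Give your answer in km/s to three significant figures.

Δv_total ≈ 1.63 km/s

μ = GM = 6.674×10⁻¹¹ × 6.417×10²³ = 4.283×10¹³ m³/s².
r₁ = 3555 km = 3.555×10⁶ m.
r₂ = 16470 km = 1.647×10⁷ m.
Transfer ellipse a_t = (r₁ + r₂)/2 = 1.001×10⁷ m.
At r₁: circular v_c1 = √(μ/r₁) = 3471 m/s; transfer-periapsis v_p = √[μ(2/r₁ − 1/a_t)] = 4452 m/s.
Δv₁ = v_p − v_c1 = 980.7 m/s.
At r₂: circular v_c2 = √(μ/r₂) = 1613 m/s; transfer-apoapsis v_a = √[μ(2/r₂ − 1/a_t)] = 960.9 m/s.
Δv₂ = v_c2 − v_a = 651.7 m/s.
Total Δv = Δv₁ + Δv₂ = 1632 m/s = 1.632 km/s.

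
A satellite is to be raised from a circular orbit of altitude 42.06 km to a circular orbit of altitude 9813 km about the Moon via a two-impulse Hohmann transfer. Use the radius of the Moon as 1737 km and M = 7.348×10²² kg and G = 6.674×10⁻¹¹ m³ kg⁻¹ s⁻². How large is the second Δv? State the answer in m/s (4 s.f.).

Δv ≈ 314.9 m/s

μ = GM = 6.674×10⁻¹¹ × 7.348×10²² = 4.904×10¹² m³/s².
r₁ = 1737 + 42.06 = 1779.1 km = 1.7791×10⁶ m.
r₂ = 1737 + 9813 = 11550 km = 1.1550×10⁷ m.
Transfer ellipse a_t = (r₁ + r₂)/2 = 6.665×10⁶ m.
At r₁: circular v_c1 = √(μ/r₁) = 1660 m/s; transfer-perilune v_p = √[μ(2/r₁ − 1/a_t)] = 2186 m/s.
At r₂: circular v_c2 = √(μ/r₂) = 651.6 m/s; transfer-apolune v_a = √[μ(2/r₂ − 1/a_t)] = 336.7 m/s.
Δv₂ = v_c2 − v_a = 314.9 m/s.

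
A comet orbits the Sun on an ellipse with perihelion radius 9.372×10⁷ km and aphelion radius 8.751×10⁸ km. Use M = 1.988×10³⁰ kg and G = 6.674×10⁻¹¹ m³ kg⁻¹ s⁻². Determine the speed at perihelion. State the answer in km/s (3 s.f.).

v ≈ 50.6 km/s

μ = GM = 6.674×10⁻¹¹ × 1.988×10³⁰ = 1.327×10²⁰ m³/s².
Semi-major axis a = (r_p + r_a)/2 = 4.8441×10⁸ km = 4.844×10¹¹ m.
Vis-viva: v² = μ(2/r − 1/a) = 1.327×10²⁰ × (2.134×10⁻¹¹ − 2.064×10⁻¹²) = 2.557×10⁹ m²/s².
v = 50570 m/s = 50.57 km/s.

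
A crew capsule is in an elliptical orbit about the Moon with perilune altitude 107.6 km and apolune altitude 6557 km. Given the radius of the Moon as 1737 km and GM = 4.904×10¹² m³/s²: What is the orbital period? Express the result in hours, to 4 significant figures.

T ≈ 8.995 hours

r_p = 1737 + 107.6 = 1844.6 km = 1.8446×10⁶ m.
r_a = 1737 + 6557 = 8294.0 km = 8.2940×10⁶ m.
Semi-major axis a = (r_p + r_a)/2 = (1844.6 + 8294.0)/2 = 5069.3 km = 5.069×10⁶ m.
By Kepler's third law T = 2π√(a³/μ) = 2π × 5.154×10³ = 3.238×10⁴ s.
= 8.995 hours.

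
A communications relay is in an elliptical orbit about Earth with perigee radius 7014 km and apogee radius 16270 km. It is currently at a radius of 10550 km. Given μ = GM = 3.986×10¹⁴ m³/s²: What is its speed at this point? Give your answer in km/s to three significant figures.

v ≈ 6.43 km/s

Semi-major axis a = (r_p + r_a)/2 = 11642 km = 1.164×10⁷ m.
Vis-viva: v² = μ(2/r − 1/a) = 3.986×10¹⁴ × (1.896×10⁻⁷ − 8.590×10⁻⁸) = 4.133×10⁷ m²/s².
v = 6429 m/s = 6.429 km/s.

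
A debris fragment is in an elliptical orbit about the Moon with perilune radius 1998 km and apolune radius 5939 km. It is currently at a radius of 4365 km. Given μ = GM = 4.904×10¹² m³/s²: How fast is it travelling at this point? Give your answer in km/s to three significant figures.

v ≈ 1.01 km/s

Semi-major axis a = (r_p + r_a)/2 = 3968.5 km = 3.968×10⁶ m.
Vis-viva: v² = μ(2/r − 1/a) = 4.904×10¹² × (4.582×10⁻⁷ − 2.520×10⁻⁷) = 1.011×10⁶ m²/s².
v = 1006 m/s = 1.006 km/s.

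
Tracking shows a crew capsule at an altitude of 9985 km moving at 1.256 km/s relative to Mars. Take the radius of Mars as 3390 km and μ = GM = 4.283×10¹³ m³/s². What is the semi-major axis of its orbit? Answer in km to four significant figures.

r = 3390 + 9985 = 13375 km = 1.338×10⁷ m.
Vis-viva rearranged: 1/a = 2/r − v²/μ = 1.495×10⁻⁷ − 3.683×10⁻⁸ = 1.127×10⁻⁷ m⁻¹.
a = 8.873×10⁶ m = 8873.1 km.

a ≈ 8873 km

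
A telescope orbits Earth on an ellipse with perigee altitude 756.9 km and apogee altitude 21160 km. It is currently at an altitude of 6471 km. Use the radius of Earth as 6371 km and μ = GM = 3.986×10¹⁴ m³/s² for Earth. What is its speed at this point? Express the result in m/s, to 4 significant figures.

r_p = 6371 + 756.9 = 7127.9 km = 7.1279×10⁶ m.
r_a = 6371 + 21160 = 27531 km = 2.7531×10⁷ m.
r = 6371 + 6471 = 12842 km = 1.284×10⁷ m.
Semi-major axis a = (r_p + r_a)/2 = 17329 km = 1.733×10⁷ m.
Vis-viva: v² = μ(2/r − 1/a) = 3.986×10¹⁴ × (1.557×10⁻⁷ − 5.771×10⁻⁸) = 3.908×10⁷ m²/s².
v = 6251 m/s.

v ≈ 6251 m/s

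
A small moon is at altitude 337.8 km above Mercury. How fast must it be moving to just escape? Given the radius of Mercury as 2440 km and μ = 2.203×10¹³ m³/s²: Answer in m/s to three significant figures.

v_esc ≈ 3980 m/s

r = 2440 + 337.8 = 2777.8 km = 2.7778×10⁶ m.
Escape speed v_esc = √(2μ/r) = √(2 × 2.203×10¹³ / 2.778×10⁶) = √(1.586×10⁷) = 3983 m/s.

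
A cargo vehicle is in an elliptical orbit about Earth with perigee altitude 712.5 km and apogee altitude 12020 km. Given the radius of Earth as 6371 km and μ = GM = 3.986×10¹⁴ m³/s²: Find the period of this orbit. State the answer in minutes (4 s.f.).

r_p = 6371 + 712.5 = 7083.5 km = 7.0835×10⁶ m.
r_a = 6371 + 12020 = 18391 km = 1.8391×10⁷ m.
Semi-major axis a = (r_p + r_a)/2 = (7083.5 + 18391)/2 = 12737 km = 1.274×10⁷ m.
By Kepler's third law T = 2π√(a³/μ) = 2π × 2.277×10³ = 1.431×10⁴ s.
= 238.4 minutes.

T ≈ 238.4 minutes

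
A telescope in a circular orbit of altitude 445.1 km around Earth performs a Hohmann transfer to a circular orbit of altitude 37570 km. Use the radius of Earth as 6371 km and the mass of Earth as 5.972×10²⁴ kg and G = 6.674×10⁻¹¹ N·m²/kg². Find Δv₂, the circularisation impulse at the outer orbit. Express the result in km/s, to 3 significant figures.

μ = GM = 6.674×10⁻¹¹ × 5.972×10²⁴ = 3.986×10¹⁴ m³/s².
r₁ = 6371 + 445.1 = 6816.1 km = 6.8161×10⁶ m.
r₂ = 6371 + 37570 = 43941 km = 4.3941×10⁷ m.
Transfer ellipse a_t = (r₁ + r₂)/2 = 2.538×10⁷ m.
At r₁: circular v_c1 = √(μ/r₁) = 7647 m/s; transfer-perigee v_p = √[μ(2/r₁ − 1/a_t)] = 10060 m/s.
At r₂: circular v_c2 = √(μ/r₂) = 3012 m/s; transfer-apogee v_a = √[μ(2/r₂ − 1/a_t)] = 1561 m/s.
Δv₂ = v_c2 − v_a = 1451 m/s.
= 1.451 km/s.

Δv ≈ 1.45 km/s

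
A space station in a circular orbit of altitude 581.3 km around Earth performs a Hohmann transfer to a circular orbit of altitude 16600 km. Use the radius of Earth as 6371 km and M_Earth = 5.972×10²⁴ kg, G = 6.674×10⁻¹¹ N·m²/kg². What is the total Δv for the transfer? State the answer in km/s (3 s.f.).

Δv_total ≈ 3.14 km/s

μ = GM = 6.674×10⁻¹¹ × 5.972×10²⁴ = 3.986×10¹⁴ m³/s².
r₁ = 6371 + 581.3 = 6952.3 km = 6.9523×10⁶ m.
r₂ = 6371 + 16600 = 22971 km = 2.2971×10⁷ m.
Transfer ellipse a_t = (r₁ + r₂)/2 = 1.496×10⁷ m.
At r₁: circular v_c1 = √(μ/r₁) = 7572 m/s; transfer-perigee v_p = √[μ(2/r₁ − 1/a_t)] = 9382 m/s.
Δv₁ = v_p − v_c1 = 1810 m/s.
At r₂: circular v_c2 = √(μ/r₂) = 4165 m/s; transfer-apogee v_a = √[μ(2/r₂ − 1/a_t)] = 2839 m/s.
Δv₂ = v_c2 − v_a = 1326 m/s.
Total Δv = Δv₁ + Δv₂ = 3136 m/s = 3.136 km/s.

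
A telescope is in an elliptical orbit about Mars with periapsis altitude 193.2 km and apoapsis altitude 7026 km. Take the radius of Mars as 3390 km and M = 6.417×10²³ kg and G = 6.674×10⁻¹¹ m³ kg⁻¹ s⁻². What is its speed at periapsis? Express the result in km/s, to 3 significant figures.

v ≈ 4.22 km/s

μ = GM = 6.674×10⁻¹¹ × 6.417×10²³ = 4.283×10¹³ m³/s².
r_p = 3390 + 193.2 = 3583.2 km = 3.5832×10⁶ m.
r_a = 3390 + 7026 = 10416 km = 1.0416×10⁷ m.
Semi-major axis a = (r_p + r_a)/2 = 6999.6 km = 7.000×10⁶ m.
Vis-viva: v² = μ(2/r − 1/a) = 4.283×10¹³ × (5.582×10⁻⁷ − 1.429×10⁻⁷) = 1.779×10⁷ m²/s².
v = 4217 m/s = 4.217 km/s.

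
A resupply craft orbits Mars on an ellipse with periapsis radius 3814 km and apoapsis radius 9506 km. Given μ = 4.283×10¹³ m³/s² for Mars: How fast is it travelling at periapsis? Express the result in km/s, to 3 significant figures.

v ≈ 4.00 km/s

Semi-major axis a = (r_p + r_a)/2 = 6660.0 km = 6.660×10⁶ m.
Vis-viva: v² = μ(2/r − 1/a) = 4.283×10¹³ × (5.244×10⁻⁷ − 1.502×10⁻⁷) = 1.603×10⁷ m²/s².
v = 4004 m/s = 4.004 km/s.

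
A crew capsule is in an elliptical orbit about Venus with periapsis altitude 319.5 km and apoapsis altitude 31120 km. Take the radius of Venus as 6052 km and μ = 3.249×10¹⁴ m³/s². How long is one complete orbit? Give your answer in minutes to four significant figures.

T ≈ 590.2 minutes

r_p = 6052 + 319.5 = 6371.5 km = 6.3715×10⁶ m.
r_a = 6052 + 31120 = 37172 km = 3.7172×10⁷ m.
Semi-major axis a = (r_p + r_a)/2 = (6371.5 + 37172)/2 = 21772 km = 2.177×10⁷ m.
By Kepler's third law T = 2π√(a³/μ) = 2π × 5.636×10³ = 3.541×10⁴ s.
= 590.2 minutes.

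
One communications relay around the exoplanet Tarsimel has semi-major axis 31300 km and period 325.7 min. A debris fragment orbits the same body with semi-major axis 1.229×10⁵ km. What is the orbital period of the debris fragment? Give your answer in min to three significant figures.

Kepler's third law: T² ∝ a³, so T₂ = T₁ (a₂/a₁)^(3/2).
a₂/a₁ = 3.927, (a₂/a₁)^(3/2) = 7.781.
T₂ = 325.7 × 7.781 = 2534 min.

T₂ ≈ 2530 min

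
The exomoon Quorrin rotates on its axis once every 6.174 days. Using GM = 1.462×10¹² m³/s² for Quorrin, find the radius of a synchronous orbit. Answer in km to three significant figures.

T = 6.174 days = 5.334×10⁵ s.
A synchronous orbit has period T, so by Kepler's third law a = (μT²/4π²)^(1/3).
μT²/4π² = 1.462×10¹² × (5.334×10⁵)² / 39.48 = 1.054×10²² m³.
a = 2.192×10⁷ m = 21924 km.

r_sync ≈ 21900 km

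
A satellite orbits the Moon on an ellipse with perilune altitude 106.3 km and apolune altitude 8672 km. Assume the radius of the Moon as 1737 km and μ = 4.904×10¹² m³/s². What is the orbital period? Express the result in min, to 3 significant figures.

r_p = 1737 + 106.3 = 1843.3 km = 1.8433×10⁶ m.
r_a = 1737 + 8672 = 10409 km = 1.0409×10⁷ m.
Semi-major axis a = (r_p + r_a)/2 = (1843.3 + 10409)/2 = 6126.1 km = 6.126×10⁶ m.
By Kepler's third law T = 2π√(a³/μ) = 2π × 6.847×10³ = 4.302×10⁴ s.
= 717.0 min.

T ≈ 717 min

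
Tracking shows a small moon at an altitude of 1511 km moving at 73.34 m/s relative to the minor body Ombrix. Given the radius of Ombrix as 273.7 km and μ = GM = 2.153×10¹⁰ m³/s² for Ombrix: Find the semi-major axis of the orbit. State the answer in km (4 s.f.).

r = 273.7 + 1511 = 1784.7 km = 1.785×10⁶ m.
Vis-viva rearranged: 1/a = 2/r − v²/μ = 1.121×10⁻⁶ − 2.498×10⁻⁷ = 8.708×10⁻⁷ m⁻¹.
a = 1.148×10⁶ m = 1148.4 km.

a ≈ 1148 km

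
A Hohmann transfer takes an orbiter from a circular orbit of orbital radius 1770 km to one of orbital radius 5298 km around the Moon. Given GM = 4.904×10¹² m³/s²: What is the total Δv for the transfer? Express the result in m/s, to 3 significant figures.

r₁ = 1770 km = 1.770×10⁶ m.
r₂ = 5298 km = 5.298×10⁶ m.
Transfer ellipse a_t = (r₁ + r₂)/2 = 3.534×10⁶ m.
At r₁: circular v_c1 = √(μ/r₁) = 1665 m/s; transfer-perilune v_p = √[μ(2/r₁ − 1/a_t)] = 2038 m/s.
Δv₁ = v_p − v_c1 = 373.5 m/s.
At r₂: circular v_c2 = √(μ/r₂) = 962.1 m/s; transfer-apolune v_a = √[μ(2/r₂ − 1/a_t)] = 680.9 m/s.
Δv₂ = v_c2 − v_a = 281.2 m/s.
Total Δv = Δv₁ + Δv₂ = 654.7 m/s.

Δv_total ≈ 655 m/s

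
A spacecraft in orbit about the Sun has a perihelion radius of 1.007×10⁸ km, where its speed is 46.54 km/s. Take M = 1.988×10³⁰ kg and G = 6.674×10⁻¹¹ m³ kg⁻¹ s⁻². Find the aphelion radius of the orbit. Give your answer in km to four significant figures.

aphelion radius ≈ 4.649×10⁸ km

μ = GM = 6.674×10⁻¹¹ × 1.988×10³⁰ = 1.327×10²⁰ m³/s².
r_p = 1.007×10¹¹ m.
Specific energy ε = v²/2 − μ/r = -2.346×10⁸ J/kg, so a = −μ/(2ε) = 2.828×10¹¹ m.
The apsides satisfy r_p + r_a = 2a, so the aphelion radius is 2a − r_p = 4.649×10¹¹ m = 4.6490×10⁸ km.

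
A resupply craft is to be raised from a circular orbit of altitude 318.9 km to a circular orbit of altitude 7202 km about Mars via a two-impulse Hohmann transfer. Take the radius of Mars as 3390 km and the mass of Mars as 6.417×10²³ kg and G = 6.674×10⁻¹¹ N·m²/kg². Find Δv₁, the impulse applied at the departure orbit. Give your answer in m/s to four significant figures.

Δv ≈ 737.7 m/s

μ = GM = 6.674×10⁻¹¹ × 6.417×10²³ = 4.283×10¹³ m³/s².
r₁ = 3390 + 318.9 = 3708.9 km = 3.7089×10⁶ m.
r₂ = 3390 + 7202 = 10592 km = 1.0592×10⁷ m.
Transfer ellipse a_t = (r₁ + r₂)/2 = 7.150×10⁶ m.
At r₁: circular v_c1 = √(μ/r₁) = 3398 m/s; transfer-periapsis v_p = √[μ(2/r₁ − 1/a_t)] = 4136 m/s.
Δv₁ = v_p − v_c1 = 737.7 m/s.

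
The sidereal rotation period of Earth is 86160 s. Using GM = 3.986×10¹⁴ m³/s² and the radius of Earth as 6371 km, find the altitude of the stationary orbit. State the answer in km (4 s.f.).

A synchronous orbit has period T, so by Kepler's third law a = (μT²/4π²)^(1/3).
μT²/4π² = 3.986×10¹⁴ × (8.616×10⁴)² / 39.48 = 7.495×10²² m³.
a = 4.216×10⁷ m = 42163 km.
Altitude h = a − R = 42163 − 6371 = 35792 km.

h_sync ≈ 35790 km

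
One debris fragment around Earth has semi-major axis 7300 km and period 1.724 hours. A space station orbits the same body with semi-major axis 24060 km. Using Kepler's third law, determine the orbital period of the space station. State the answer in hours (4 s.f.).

T₂ ≈ 10.32 hours

Kepler's third law: T² ∝ a³, so T₂ = T₁ (a₂/a₁)^(3/2).
a₂/a₁ = 3.296, (a₂/a₁)^(3/2) = 5.984.
T₂ = 1.724 × 5.984 = 10.32 hours.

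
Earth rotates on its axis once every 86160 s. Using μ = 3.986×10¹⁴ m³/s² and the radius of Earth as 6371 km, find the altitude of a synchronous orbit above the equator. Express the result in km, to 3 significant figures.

A synchronous orbit has period T, so by Kepler's third law a = (μT²/4π²)^(1/3).
μT²/4π² = 3.986×10¹⁴ × (8.616×10⁴)² / 39.48 = 7.495×10²² m³.
a = 4.216×10⁷ m = 42163 km.
Altitude h = a − R = 42163 − 6371 = 35792 km.

h_sync ≈ 35800 km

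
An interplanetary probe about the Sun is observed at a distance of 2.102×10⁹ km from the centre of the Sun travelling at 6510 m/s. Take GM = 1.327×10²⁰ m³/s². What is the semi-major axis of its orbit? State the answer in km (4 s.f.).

a ≈ 1.582×10⁹ km

r = 2.102×10¹² m.
Vis-viva rearranged: 1/a = 2/r − v²/μ = 9.515×10⁻¹³ − 3.194×10⁻¹³ = 6.321×10⁻¹³ m⁻¹.
a = 1.582×10¹² m = 1.5820×10⁹ km.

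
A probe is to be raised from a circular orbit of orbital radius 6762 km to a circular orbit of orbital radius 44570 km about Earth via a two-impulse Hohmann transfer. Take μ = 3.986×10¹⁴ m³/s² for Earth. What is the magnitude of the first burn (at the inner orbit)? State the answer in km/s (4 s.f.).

r₁ = 6762 km = 6.762×10⁶ m.
r₂ = 44570 km = 4.457×10⁷ m.
Transfer ellipse a_t = (r₁ + r₂)/2 = 2.567×10⁷ m.
At r₁: circular v_c1 = √(μ/r₁) = 7678 m/s; transfer-perigee v_p = √[μ(2/r₁ − 1/a_t)] = 10120 m/s.
Δv₁ = v_p − v_c1 = 2440 m/s.
= 2.440 km/s.

Δv ≈ 2.440 km/s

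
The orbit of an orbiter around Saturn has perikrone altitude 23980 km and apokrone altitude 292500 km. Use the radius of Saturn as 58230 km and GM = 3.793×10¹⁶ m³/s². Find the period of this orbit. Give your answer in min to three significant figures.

r_p = 58230 + 23980 = 82210 km = 8.2210×10⁷ m.
r_a = 58230 + 292500 = 350730 km = 3.5073×10⁸ m.
Semi-major axis a = (r_p + r_a)/2 = (82210 + 3.5073×10⁵)/2 = 2.1647×10⁵ km = 2.165×10⁸ m.
By Kepler's third law T = 2π√(a³/μ) = 2π × 1.635×10⁴ = 1.028×10⁵ s.
= 1713 min.

T ≈ 1710 min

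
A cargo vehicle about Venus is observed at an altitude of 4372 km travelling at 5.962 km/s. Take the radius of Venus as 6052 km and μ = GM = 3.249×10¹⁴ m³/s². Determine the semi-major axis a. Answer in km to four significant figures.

r = 6052 + 4372 = 10424 km = 1.042×10⁷ m.
Vis-viva rearranged: 1/a = 2/r − v²/μ = 1.919×10⁻⁷ − 1.094×10⁻⁷ = 8.246×10⁻⁸ m⁻¹.
a = 1.213×10⁷ m = 12127 km.

a ≈ 12130 km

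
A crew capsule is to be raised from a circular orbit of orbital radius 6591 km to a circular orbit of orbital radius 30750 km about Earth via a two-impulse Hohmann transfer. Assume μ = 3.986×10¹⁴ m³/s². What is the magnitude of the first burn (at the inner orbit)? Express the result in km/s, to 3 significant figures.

r₁ = 6591 km = 6.591×10⁶ m.
r₂ = 30750 km = 3.075×10⁷ m.
Transfer ellipse a_t = (r₁ + r₂)/2 = 1.867×10⁷ m.
At r₁: circular v_c1 = √(μ/r₁) = 7777 m/s; transfer-perigee v_p = √[μ(2/r₁ − 1/a_t)] = 9980 m/s.
Δv₁ = v_p − v_c1 = 2204 m/s.
= 2.204 km/s.

Δv ≈ 2.20 km/s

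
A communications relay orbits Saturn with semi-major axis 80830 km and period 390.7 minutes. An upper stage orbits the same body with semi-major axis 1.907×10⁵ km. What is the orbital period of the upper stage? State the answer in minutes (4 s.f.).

Kepler's third law: T² ∝ a³, so T₂ = T₁ (a₂/a₁)^(3/2).
a₂/a₁ = 2.359, (a₂/a₁)^(3/2) = 3.624.
T₂ = 390.7 × 3.624 = 1416 minutes.

T₂ ≈ 1416 minutes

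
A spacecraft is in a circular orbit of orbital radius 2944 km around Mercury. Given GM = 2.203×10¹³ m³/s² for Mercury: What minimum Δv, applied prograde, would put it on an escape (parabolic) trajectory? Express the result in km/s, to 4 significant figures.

Δv ≈ 1.133 km/s

r = 2944 km = 2.944×10⁶ m.
Circular speed v_c = √(μ/r) = 2736 m/s.
Escape speed v_esc = √(2μ/r) = √2 × v_c = 3869 m/s.
Δv = v_esc − v_c = 1133 m/s = 1.133 km/s.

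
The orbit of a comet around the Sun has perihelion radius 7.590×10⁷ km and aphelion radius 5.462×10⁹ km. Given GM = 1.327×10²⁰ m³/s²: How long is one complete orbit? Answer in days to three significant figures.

T ≈ 29100 days

Semi-major axis a = (r_p + r_a)/2 = (7.5900×10⁷ + 5.4620×10⁹)/2 = 2.7690×10⁹ km = 2.769×10¹² m.
By Kepler's third law T = 2π√(a³/μ) = 2π × 4.000×10⁸ = 2.513×10⁹ s.
= 29090 days.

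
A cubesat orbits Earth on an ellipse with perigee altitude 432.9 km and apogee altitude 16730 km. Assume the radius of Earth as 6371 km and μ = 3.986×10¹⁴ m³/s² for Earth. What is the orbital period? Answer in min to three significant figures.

T ≈ 303 min

r_p = 6371 + 432.9 = 6803.9 km = 6.8039×10⁶ m.
r_a = 6371 + 16730 = 23101 km = 2.3101×10⁷ m.
Semi-major axis a = (r_p + r_a)/2 = (6803.9 + 23101)/2 = 14952 km = 1.495×10⁷ m.
By Kepler's third law T = 2π√(a³/μ) = 2π × 2.896×10³ = 1.820×10⁴ s.
= 303.3 min.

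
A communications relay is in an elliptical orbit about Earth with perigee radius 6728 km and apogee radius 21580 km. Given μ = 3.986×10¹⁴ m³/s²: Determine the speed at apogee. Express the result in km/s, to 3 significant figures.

Semi-major axis a = (r_p + r_a)/2 = 14154 km = 1.415×10⁷ m.
Vis-viva: v² = μ(2/r − 1/a) = 3.986×10¹⁴ × (9.268×10⁻⁸ − 7.065×10⁻⁸) = 8.780×10⁶ m²/s².
v = 2963 m/s = 2.963 km/s.

v ≈ 2.96 km/s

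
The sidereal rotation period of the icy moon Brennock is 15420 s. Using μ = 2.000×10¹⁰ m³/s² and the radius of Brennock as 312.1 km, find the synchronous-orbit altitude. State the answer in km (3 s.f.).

h_sync ≈ 182 km

A synchronous orbit has period T, so by Kepler's third law a = (μT²/4π²)^(1/3).
μT²/4π² = 2.000×10¹⁰ × (1.542×10⁴)² / 39.48 = 1.205×10¹⁷ m³.
a = 4.939×10⁵ m = 493.87 km.
Altitude h = a − R = 493.87 − 312.1 = 181.77 km.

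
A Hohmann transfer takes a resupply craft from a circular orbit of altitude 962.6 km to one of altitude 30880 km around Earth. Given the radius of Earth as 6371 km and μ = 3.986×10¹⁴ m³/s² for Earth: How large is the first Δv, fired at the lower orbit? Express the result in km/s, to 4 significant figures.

Δv ≈ 2.158 km/s

r₁ = 6371 + 962.6 = 7333.6 km = 7.3336×10⁶ m.
r₂ = 6371 + 30880 = 37251 km = 3.7251×10⁷ m.
Transfer ellipse a_t = (r₁ + r₂)/2 = 2.229×10⁷ m.
At r₁: circular v_c1 = √(μ/r₁) = 7372 m/s; transfer-perigee v_p = √[μ(2/r₁ − 1/a_t)] = 9530 m/s.
Δv₁ = v_p − v_c1 = 2158 m/s.
= 2.158 km/s.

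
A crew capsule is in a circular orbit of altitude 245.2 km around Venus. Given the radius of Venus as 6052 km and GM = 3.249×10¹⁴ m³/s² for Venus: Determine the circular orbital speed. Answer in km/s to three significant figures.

r = 6052 + 245.2 = 6297.2 km = 6.2972×10⁶ m.
For a circular orbit v = √(μ/r) = √(3.249×10¹⁴ / 6.297×10⁶) = √(5.159×10⁷) = 7183 m/s.
That is 7.183 km/s.

v ≈ 7.18 km/s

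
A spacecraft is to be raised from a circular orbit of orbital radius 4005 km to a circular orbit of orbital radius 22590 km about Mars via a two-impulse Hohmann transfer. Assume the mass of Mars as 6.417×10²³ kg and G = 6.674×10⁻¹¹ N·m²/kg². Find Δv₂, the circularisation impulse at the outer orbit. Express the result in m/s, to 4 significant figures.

Δv ≈ 621.3 m/s

μ = GM = 6.674×10⁻¹¹ × 6.417×10²³ = 4.283×10¹³ m³/s².
r₁ = 4005 km = 4.005×10⁶ m.
r₂ = 22590 km = 2.259×10⁷ m.
Transfer ellipse a_t = (r₁ + r₂)/2 = 1.330×10⁷ m.
At r₁: circular v_c1 = √(μ/r₁) = 3270 m/s; transfer-periapsis v_p = √[μ(2/r₁ − 1/a_t)] = 4262 m/s.
At r₂: circular v_c2 = √(μ/r₂) = 1377 m/s; transfer-apoapsis v_a = √[μ(2/r₂ − 1/a_t)] = 755.6 m/s.
Δv₂ = v_c2 − v_a = 621.3 m/s.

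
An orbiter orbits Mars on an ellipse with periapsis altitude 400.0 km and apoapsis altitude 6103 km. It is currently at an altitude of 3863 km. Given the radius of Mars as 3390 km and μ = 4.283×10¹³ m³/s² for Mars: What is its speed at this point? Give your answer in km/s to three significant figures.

r_p = 3390 + 400.0 = 3790.0 km = 3.7900×10⁶ m.
r_a = 3390 + 6103 = 9493.0 km = 9.4930×10⁶ m.
r = 3390 + 3863 = 7253.0 km = 7.253×10⁶ m.
Semi-major axis a = (r_p + r_a)/2 = 6641.5 km = 6.642×10⁶ m.
Vis-viva: v² = μ(2/r − 1/a) = 4.283×10¹³ × (2.757×10⁻⁷ − 1.506×10⁻⁷) = 5.361×10⁶ m²/s².
v = 2315 m/s = 2.315 km/s.

v ≈ 2.32 km/s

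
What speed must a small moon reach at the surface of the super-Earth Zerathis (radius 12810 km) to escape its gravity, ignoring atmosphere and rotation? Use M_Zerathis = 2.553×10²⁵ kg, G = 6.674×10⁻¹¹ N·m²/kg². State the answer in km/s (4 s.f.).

v_esc ≈ 16.31 km/s

μ = GM = 6.674×10⁻¹¹ × 2.553×10²⁵ = 1.704×10¹⁵ m³/s².
r = R = 1.281×10⁷ m.
Escape speed v_esc = √(2μ/r) = √(2 × 1.704×10¹⁵ / 1.281×10⁷) = √(2.660×10⁸) = 16310 m/s.
= 16.31 km/s.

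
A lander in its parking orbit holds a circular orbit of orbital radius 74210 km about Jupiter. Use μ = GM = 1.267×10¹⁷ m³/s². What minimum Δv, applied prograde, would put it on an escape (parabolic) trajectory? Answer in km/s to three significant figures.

Δv ≈ 17.1 km/s

r = 74210 km = 7.421×10⁷ m.
Circular speed v_c = √(μ/r) = 41320 m/s.
Escape speed v_esc = √(2μ/r) = √2 × v_c = 58430 m/s.
Δv = v_esc − v_c = 17120 m/s = 17.12 km/s.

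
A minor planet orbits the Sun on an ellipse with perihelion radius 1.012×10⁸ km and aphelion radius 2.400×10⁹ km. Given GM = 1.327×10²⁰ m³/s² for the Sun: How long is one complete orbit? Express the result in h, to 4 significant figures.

Semi-major axis a = (r_p + r_a)/2 = (1.0120×10⁸ + 2.4000×10⁹)/2 = 1.2506×10⁹ km = 1.251×10¹² m.
By Kepler's third law T = 2π√(a³/μ) = 2π × 1.214×10⁸ = 7.628×10⁸ s.
= 2.119×10⁵ h.

T ≈ 211900 h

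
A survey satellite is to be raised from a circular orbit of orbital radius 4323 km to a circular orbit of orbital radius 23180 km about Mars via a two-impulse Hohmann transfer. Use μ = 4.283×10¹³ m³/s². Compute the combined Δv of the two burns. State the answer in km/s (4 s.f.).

Δv_total ≈ 1.536 km/s

r₁ = 4323 km = 4.323×10⁶ m.
r₂ = 23180 km = 2.318×10⁷ m.
Transfer ellipse a_t = (r₁ + r₂)/2 = 1.375×10⁷ m.
At r₁: circular v_c1 = √(μ/r₁) = 3148 m/s; transfer-periapsis v_p = √[μ(2/r₁ − 1/a_t)] = 4087 m/s.
Δv₁ = v_p − v_c1 = 939.0 m/s.
At r₂: circular v_c2 = √(μ/r₂) = 1359 m/s; transfer-apoapsis v_a = √[μ(2/r₂ − 1/a_t)] = 762.1 m/s.
Δv₂ = v_c2 − v_a = 597.2 m/s.
Total Δv = Δv₁ + Δv₂ = 1536 m/s = 1.536 km/s.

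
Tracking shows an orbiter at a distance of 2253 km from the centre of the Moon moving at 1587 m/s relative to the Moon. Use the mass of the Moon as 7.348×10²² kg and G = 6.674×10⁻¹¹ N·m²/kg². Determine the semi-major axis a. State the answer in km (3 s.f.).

μ = GM = 6.674×10⁻¹¹ × 7.348×10²² = 4.904×10¹² m³/s².
r = 2.253×10⁶ m.
Specific orbital energy ε = v²/2 − μ/r = (1587)²/2 − 4.904×10¹²/2.253×10⁶ = -9.174×10⁵ J/kg.
Since ε = −μ/(2a), a = −μ/(2ε) = 2.673×10⁶ m = 2672.8 km.

a ≈ 2670 km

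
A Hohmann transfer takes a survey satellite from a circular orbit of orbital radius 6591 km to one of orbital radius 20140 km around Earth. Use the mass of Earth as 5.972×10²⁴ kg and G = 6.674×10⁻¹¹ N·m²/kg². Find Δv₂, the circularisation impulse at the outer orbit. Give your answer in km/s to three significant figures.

Δv ≈ 1.32 km/s

μ = GM = 6.674×10⁻¹¹ × 5.972×10²⁴ = 3.986×10¹⁴ m³/s².
r₁ = 6591 km = 6.591×10⁶ m.
r₂ = 20140 km = 2.014×10⁷ m.
Transfer ellipse a_t = (r₁ + r₂)/2 = 1.337×10⁷ m.
At r₁: circular v_c1 = √(μ/r₁) = 7776 m/s; transfer-perigee v_p = √[μ(2/r₁ − 1/a_t)] = 9546 m/s.
At r₂: circular v_c2 = √(μ/r₂) = 4449 m/s; transfer-apogee v_a = √[μ(2/r₂ − 1/a_t)] = 3124 m/s.
Δv₂ = v_c2 − v_a = 1325 m/s.
= 1.325 km/s.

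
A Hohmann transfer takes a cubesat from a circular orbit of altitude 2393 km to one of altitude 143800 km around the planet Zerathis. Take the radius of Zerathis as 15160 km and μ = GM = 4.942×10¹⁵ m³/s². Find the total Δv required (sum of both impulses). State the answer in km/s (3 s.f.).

r₁ = 15160 + 2393 = 17553 km = 1.7553×10⁷ m.
r₂ = 15160 + 143800 = 158960 km = 1.5896×10⁸ m.
Transfer ellipse a_t = (r₁ + r₂)/2 = 8.826×10⁷ m.
At r₁: circular v_c1 = √(μ/r₁) = 16780 m/s; transfer-periapsis v_p = √[μ(2/r₁ − 1/a_t)] = 22520 m/s.
Δv₁ = v_p − v_c1 = 5739 m/s.
At r₂: circular v_c2 = √(μ/r₂) = 5576 m/s; transfer-apoapsis v_a = √[μ(2/r₂ − 1/a_t)] = 2487 m/s.
Δv₂ = v_c2 − v_a = 3089 m/s.
Total Δv = Δv₁ + Δv₂ = 8829 m/s = 8.829 km/s.

Δv_total ≈ 8.83 km/s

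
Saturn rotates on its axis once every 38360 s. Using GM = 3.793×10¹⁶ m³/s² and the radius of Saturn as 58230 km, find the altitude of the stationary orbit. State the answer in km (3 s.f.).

h_sync ≈ 54000 km

A synchronous orbit has period T, so by Kepler's third law a = (μT²/4π²)^(1/3).
μT²/4π² = 3.793×10¹⁶ × (3.836×10⁴)² / 39.48 = 1.414×10²⁴ m³.
a = 1.122×10⁸ m = 1.1223×10⁵ km.
Altitude h = a − R = 1.1223×10⁵ − 58230 = 54005 km.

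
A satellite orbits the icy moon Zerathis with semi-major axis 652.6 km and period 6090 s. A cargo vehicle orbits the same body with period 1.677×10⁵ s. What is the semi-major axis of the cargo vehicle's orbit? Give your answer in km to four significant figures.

a₂ ≈ 5951 km

Kepler's third law: a³ ∝ T², so a₂ = a₁ (T₂/T₁)^(2/3).
T₂/T₁ = 27.54, (T₂/T₁)^(2/3) = 9.119.
a₂ = 652.6 × 9.119 = 5951 km.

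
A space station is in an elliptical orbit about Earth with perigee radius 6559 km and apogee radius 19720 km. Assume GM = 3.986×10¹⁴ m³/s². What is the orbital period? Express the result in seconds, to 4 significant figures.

Semi-major axis a = (r_p + r_a)/2 = (6559.0 + 19720)/2 = 13140 km = 1.314×10⁷ m.
By Kepler's third law T = 2π√(a³/μ) = 2π × 2.386×10³ = 1.499×10⁴ s.

T ≈ 14990 seconds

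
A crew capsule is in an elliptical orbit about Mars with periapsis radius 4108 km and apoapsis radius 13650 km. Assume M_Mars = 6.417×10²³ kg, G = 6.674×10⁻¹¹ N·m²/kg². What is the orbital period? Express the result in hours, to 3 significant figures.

μ = GM = 6.674×10⁻¹¹ × 6.417×10²³ = 4.283×10¹³ m³/s².
Semi-major axis a = (r_p + r_a)/2 = (4108.0 + 13650)/2 = 8879.0 km = 8.879×10⁶ m.
By Kepler's third law T = 2π√(a³/μ) = 2π × 4.043×10³ = 2.540×10⁴ s.
= 7.056 hours.

T ≈ 7.06 hours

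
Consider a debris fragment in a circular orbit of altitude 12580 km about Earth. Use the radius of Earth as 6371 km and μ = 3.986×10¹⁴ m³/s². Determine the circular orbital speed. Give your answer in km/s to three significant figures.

v ≈ 4.59 km/s

r = 6371 + 12580 = 18951 km = 1.8951×10⁷ m.
For a circular orbit v = √(μ/r) = √(3.986×10¹⁴ / 1.895×10⁷) = √(2.103×10⁷) = 4586 m/s.
That is 4.586 km/s.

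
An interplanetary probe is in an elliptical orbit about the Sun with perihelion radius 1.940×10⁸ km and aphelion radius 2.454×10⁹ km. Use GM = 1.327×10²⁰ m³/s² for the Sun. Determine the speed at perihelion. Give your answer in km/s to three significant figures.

v ≈ 35.6 km/s

Semi-major axis a = (r_p + r_a)/2 = 1.3240×10⁹ km = 1.324×10¹² m.
Vis-viva: v² = μ(2/r − 1/a) = 1.327×10²⁰ × (1.031×10⁻¹¹ − 7.553×10⁻¹³) = 1.268×10⁹ m²/s².
v = 35610 m/s = 35.61 km/s.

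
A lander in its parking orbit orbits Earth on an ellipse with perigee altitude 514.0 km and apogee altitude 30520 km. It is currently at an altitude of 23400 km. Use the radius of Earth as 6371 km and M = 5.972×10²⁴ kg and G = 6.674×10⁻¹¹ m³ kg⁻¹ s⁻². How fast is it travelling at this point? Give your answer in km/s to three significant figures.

v ≈ 2.93 km/s

μ = GM = 6.674×10⁻¹¹ × 5.972×10²⁴ = 3.986×10¹⁴ m³/s².
r_p = 6371 + 514.0 = 6885.0 km = 6.8850×10⁶ m.
r_a = 6371 + 30520 = 36891 km = 3.6891×10⁷ m.
r = 6371 + 23400 = 29771 km = 2.977×10⁷ m.
Semi-major axis a = (r_p + r_a)/2 = 21888 km = 2.189×10⁷ m.
Vis-viva: v² = μ(2/r − 1/a) = 3.986×10¹⁴ × (6.718×10⁻⁸ − 4.569×10⁻⁸) = 8.566×10⁶ m²/s².
v = 2927 m/s = 2.927 km/s.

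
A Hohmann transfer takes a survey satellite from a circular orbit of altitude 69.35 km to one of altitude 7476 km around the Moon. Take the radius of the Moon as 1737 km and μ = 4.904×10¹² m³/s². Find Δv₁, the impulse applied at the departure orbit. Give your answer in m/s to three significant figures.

r₁ = 1737 + 69.35 = 1806.3 km = 1.8064×10⁶ m.
r₂ = 1737 + 7476 = 9213.0 km = 9.2130×10⁶ m.
Transfer ellipse a_t = (r₁ + r₂)/2 = 5.510×10⁶ m.
At r₁: circular v_c1 = √(μ/r₁) = 1648 m/s; transfer-perilune v_p = √[μ(2/r₁ − 1/a_t)] = 2131 m/s.
Δv₁ = v_p − v_c1 = 483.0 m/s.

Δv ≈ 483 m/s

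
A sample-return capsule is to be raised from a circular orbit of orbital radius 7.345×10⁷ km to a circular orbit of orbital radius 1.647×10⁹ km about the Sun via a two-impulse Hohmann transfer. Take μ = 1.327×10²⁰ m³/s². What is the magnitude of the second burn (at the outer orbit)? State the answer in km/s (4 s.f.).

r₁ = 7.345×10⁷ km = 7.345×10¹⁰ m.
r₂ = 1.647×10⁹ km = 1.647×10¹² m.
Transfer ellipse a_t = (r₁ + r₂)/2 = 8.602×10¹¹ m.
At r₁: circular v_c1 = √(μ/r₁) = 42500 m/s; transfer-perihelion v_p = √[μ(2/r₁ − 1/a_t)] = 58810 m/s.
At r₂: circular v_c2 = √(μ/r₂) = 8976 m/s; transfer-aphelion v_a = √[μ(2/r₂ − 1/a_t)] = 2623 m/s.
Δv₂ = v_c2 − v_a = 6353 m/s.
= 6.353 km/s.

Δv ≈ 6.353 km/s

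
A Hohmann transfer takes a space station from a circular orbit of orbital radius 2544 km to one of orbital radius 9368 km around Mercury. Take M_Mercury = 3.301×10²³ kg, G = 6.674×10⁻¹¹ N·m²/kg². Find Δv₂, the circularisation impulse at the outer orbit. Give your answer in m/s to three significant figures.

μ = GM = 6.674×10⁻¹¹ × 3.301×10²³ = 2.203×10¹³ m³/s².
r₁ = 2544 km = 2.544×10⁶ m.
r₂ = 9368 km = 9.368×10⁶ m.
Transfer ellipse a_t = (r₁ + r₂)/2 = 5.956×10⁶ m.
At r₁: circular v_c1 = √(μ/r₁) = 2943 m/s; transfer-periherm v_p = √[μ(2/r₁ − 1/a_t)] = 3691 m/s.
At r₂: circular v_c2 = √(μ/r₂) = 1534 m/s; transfer-apoherm v_a = √[μ(2/r₂ − 1/a_t)] = 1002 m/s.
Δv₂ = v_c2 − v_a = 531.3 m/s.

Δv ≈ 531 m/s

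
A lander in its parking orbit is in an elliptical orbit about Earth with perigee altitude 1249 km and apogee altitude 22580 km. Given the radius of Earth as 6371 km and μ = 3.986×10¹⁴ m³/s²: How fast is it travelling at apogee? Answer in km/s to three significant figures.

r_p = 6371 + 1249 = 7620.0 km = 7.6200×10⁶ m.
r_a = 6371 + 22580 = 28951 km = 2.8951×10⁷ m.
Semi-major axis a = (r_p + r_a)/2 = 18286 km = 1.829×10⁷ m.
Vis-viva: v² = μ(2/r − 1/a) = 3.986×10¹⁴ × (6.908×10⁻⁸ − 5.469×10⁻⁸) = 5.737×10⁶ m²/s².
v = 2395 m/s = 2.395 km/s.

v ≈ 2.40 km/s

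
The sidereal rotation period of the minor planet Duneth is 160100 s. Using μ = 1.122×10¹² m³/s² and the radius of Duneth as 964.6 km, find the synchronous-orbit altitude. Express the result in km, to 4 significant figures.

h_sync ≈ 8033 km

A synchronous orbit has period T, so by Kepler's third law a = (μT²/4π²)^(1/3).
μT²/4π² = 1.122×10¹² × (1.601×10⁵)² / 39.48 = 7.285×10²⁰ m³.
a = 8.998×10⁶ m = 8997.8 km.
Altitude h = a − R = 8997.8 − 964.6 = 8033.2 km.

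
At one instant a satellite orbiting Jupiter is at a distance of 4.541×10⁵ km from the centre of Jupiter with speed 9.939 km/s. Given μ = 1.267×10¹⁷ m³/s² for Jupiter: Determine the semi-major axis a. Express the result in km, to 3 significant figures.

a ≈ 2.76×10⁵ km

r = 4.541×10⁸ m.
Specific orbital energy ε = v²/2 − μ/r = (9939)²/2 − 1.267×10¹⁷/4.541×10⁸ = -2.296×10⁸ J/kg.
Since ε = −μ/(2a), a = −μ/(2ε) = 2.759×10⁸ m = 2.7589×10⁵ km.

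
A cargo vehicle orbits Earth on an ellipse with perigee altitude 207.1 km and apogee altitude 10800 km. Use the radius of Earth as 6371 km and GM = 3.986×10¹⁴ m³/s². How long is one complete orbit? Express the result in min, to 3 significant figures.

r_p = 6371 + 207.1 = 6578.1 km = 6.5781×10⁶ m.
r_a = 6371 + 10800 = 17171 km = 1.7171×10⁷ m.
Semi-major axis a = (r_p + r_a)/2 = (6578.1 + 17171)/2 = 11875 km = 1.187×10⁷ m.
By Kepler's third law T = 2π√(a³/μ) = 2π × 2.050×10³ = 1.288×10⁴ s.
= 214.6 min.

T ≈ 215 min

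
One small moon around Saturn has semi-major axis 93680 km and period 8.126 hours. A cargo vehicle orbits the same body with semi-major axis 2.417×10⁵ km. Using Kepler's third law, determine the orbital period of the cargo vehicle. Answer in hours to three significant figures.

Kepler's third law: T² ∝ a³, so T₂ = T₁ (a₂/a₁)^(3/2).
a₂/a₁ = 2.580, (a₂/a₁)^(3/2) = 4.144.
T₂ = 8.126 × 4.144 = 33.68 hours.

T₂ ≈ 33.7 hours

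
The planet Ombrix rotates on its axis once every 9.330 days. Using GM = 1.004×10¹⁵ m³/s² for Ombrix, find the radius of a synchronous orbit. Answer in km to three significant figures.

r_sync ≈ 2.55×10⁵ km

T = 9.330 days = 8.061×10⁵ s.
A synchronous orbit has period T, so by Kepler's third law a = (μT²/4π²)^(1/3).
μT²/4π² = 1.004×10¹⁵ × (8.061×10⁵)² / 39.48 = 1.653×10²⁵ m³.
a = 2.547×10⁸ m = 2.5472×10⁵ km.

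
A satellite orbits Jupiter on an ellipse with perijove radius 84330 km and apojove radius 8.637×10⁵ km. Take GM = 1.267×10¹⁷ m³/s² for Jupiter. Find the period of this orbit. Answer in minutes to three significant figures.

T ≈ 3040 minutes

Semi-major axis a = (r_p + r_a)/2 = (84330 + 8.6370×10⁵)/2 = 4.7402×10⁵ km = 4.740×10⁸ m.
By Kepler's third law T = 2π√(a³/μ) = 2π × 2.899×10⁴ = 1.822×10⁵ s.
= 3036 minutes.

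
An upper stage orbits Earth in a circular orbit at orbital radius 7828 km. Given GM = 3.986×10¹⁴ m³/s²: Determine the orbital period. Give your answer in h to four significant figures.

r = 7828 km = 7.828×10⁶ m.
Kepler's third law: T = 2π√(r³/μ) = 2π√((7.828×10⁶)³ / 3.986×10¹⁴).
r³/μ = 1.203×10⁶ s², so T = 2π × 1.097×10³ = 6.893×10³ s.
Converting: 6.893×10³ s ÷ 3600 = 1.915 h.

T ≈ 1.915 h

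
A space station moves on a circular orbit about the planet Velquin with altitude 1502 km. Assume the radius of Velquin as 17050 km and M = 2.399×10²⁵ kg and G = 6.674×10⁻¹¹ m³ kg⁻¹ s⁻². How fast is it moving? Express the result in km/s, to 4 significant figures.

v ≈ 9.290 km/s

μ = GM = 6.674×10⁻¹¹ × 2.399×10²⁵ = 1.601×10¹⁵ m³/s².
r = 17050 + 1502 = 18552 km = 1.8552×10⁷ m.
For a circular orbit v = √(μ/r) = √(1.601×10¹⁵ / 1.855×10⁷) = √(8.630×10⁷) = 9290 m/s.
That is 9.290 km/s.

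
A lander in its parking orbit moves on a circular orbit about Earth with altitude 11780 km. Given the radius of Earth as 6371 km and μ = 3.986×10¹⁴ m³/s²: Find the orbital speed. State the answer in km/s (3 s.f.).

v ≈ 4.69 km/s

r = 6371 + 11780 = 18151 km = 1.8151×10⁷ m.
For a circular orbit v = √(μ/r) = √(3.986×10¹⁴ / 1.815×10⁷) = √(2.196×10⁷) = 4686 m/s.
That is 4.686 km/s.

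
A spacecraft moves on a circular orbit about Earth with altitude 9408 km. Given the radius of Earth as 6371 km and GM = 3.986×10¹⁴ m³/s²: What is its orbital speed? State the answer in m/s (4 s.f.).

r = 6371 + 9408 = 15779 km = 1.5779×10⁷ m.
For a circular orbit v = √(μ/r) = √(3.986×10¹⁴ / 1.578×10⁷) = √(2.526×10⁷) = 5026 m/s.

v ≈ 5026 m/s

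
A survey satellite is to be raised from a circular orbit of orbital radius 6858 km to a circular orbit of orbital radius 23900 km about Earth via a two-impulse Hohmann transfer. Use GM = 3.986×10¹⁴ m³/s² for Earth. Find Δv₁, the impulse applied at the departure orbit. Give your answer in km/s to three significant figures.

Δv ≈ 1.88 km/s

r₁ = 6858 km = 6.858×10⁶ m.
r₂ = 23900 km = 2.390×10⁷ m.
Transfer ellipse a_t = (r₁ + r₂)/2 = 1.538×10⁷ m.
At r₁: circular v_c1 = √(μ/r₁) = 7624 m/s; transfer-perigee v_p = √[μ(2/r₁ − 1/a_t)] = 9504 m/s.
Δv₁ = v_p − v_c1 = 1880 m/s.
= 1.880 km/s.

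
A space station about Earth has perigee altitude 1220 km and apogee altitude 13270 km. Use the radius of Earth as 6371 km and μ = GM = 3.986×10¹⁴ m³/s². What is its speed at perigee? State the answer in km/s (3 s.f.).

v ≈ 8.70 km/s

r_p = 6371 + 1220 = 7591.0 km = 7.5910×10⁶ m.
r_a = 6371 + 13270 = 19641 km = 1.9641×10⁷ m.
Semi-major axis a = (r_p + r_a)/2 = 13616 km = 1.362×10⁷ m.
Vis-viva: v² = μ(2/r − 1/a) = 3.986×10¹⁴ × (2.635×10⁻⁷ − 7.344×10⁻⁸) = 7.574×10⁷ m²/s².
v = 8703 m/s = 8.703 km/s.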